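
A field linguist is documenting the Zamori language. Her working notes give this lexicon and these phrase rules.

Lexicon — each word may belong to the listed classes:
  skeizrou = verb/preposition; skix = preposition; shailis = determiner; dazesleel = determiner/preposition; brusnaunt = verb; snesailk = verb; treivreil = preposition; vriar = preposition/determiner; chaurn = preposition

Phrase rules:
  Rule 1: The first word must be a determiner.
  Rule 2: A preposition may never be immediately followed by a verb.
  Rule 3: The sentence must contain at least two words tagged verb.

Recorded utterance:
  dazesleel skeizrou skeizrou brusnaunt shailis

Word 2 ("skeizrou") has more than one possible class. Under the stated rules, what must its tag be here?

Candidates per position — 1:dazesleel {determiner,preposition}; 2:skeizrou {verb,preposition}; 3:skeizrou {verb,preposition}; 4:brusnaunt {verb}; 5:shailis {determiner}.
Word 1 cannot be preposition — rule 1 would then fail for every completion. It is determiner.
Word 2 cannot be preposition — rule 2 would then fail for every completion. It is verb.
Word 3 cannot be preposition — rule 2 would then fail for every completion. It is verb.
So the tagging must be: determiner verb verb verb determiner.
Check: rule 1 satisfied; rule 2 satisfied; rule 3 satisfied.

verb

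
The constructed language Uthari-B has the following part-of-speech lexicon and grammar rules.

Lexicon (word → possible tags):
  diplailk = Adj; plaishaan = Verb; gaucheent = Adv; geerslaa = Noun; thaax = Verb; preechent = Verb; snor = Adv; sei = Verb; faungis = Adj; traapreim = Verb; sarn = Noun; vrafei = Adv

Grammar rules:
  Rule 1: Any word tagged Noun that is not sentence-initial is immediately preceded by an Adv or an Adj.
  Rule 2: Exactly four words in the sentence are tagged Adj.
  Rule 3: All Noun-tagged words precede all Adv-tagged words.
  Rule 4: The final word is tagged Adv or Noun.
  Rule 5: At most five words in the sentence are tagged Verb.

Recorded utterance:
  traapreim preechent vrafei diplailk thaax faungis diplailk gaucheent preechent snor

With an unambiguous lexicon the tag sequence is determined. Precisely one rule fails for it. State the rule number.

Fixed tagging: Verb Verb Adv Adj Verb Adj Adj Adv Verb Adv.
Applying the rules: R1 ✓, R2 ✗, R3 ✓, R4 ✓, R5 ✓.
Only rule 2 fails.

2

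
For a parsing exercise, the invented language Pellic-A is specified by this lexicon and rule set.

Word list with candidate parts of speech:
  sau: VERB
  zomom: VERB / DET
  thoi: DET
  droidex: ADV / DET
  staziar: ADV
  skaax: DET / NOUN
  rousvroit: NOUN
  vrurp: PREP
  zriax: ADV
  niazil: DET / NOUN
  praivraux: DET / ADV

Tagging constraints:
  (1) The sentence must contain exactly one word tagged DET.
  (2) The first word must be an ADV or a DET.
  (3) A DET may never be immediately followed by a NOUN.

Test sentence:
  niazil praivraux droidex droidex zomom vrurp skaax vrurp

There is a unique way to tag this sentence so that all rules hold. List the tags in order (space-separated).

Candidates per position — 1:niazil {DET,NOUN}; 2:praivraux {DET,ADV}; 3:droidex {ADV,DET}; 4:droidex {ADV,DET}; 5:zomom {VERB,DET}; 6:vrurp {PREP}; 7:skaax {DET,NOUN}; 8:vrurp {PREP}.
Position 1: tagging it NOUN would leave rule 2 unsatisfiable, so it must be DET.
Position 2: tagging it DET would leave rule 1 unsatisfiable, so it must be ADV.
Position 3: tagging it DET would leave rule 1 unsatisfiable, so it must be ADV.
Position 4: tagging it DET would leave rule 1 unsatisfiable, so it must be ADV.
Position 5: tagging it DET would leave rule 1 unsatisfiable, so it must be VERB.
Position 7: tagging it DET would leave rule 1 unsatisfiable, so it must be NOUN.
The unique satisfying tagging is: DET ADV ADV ADV VERB PREP NOUN PREP.
Check: rule 1 holds; rule 2 holds; rule 3 holds.

DET ADV ADV ADV VERB PREP NOUN PREP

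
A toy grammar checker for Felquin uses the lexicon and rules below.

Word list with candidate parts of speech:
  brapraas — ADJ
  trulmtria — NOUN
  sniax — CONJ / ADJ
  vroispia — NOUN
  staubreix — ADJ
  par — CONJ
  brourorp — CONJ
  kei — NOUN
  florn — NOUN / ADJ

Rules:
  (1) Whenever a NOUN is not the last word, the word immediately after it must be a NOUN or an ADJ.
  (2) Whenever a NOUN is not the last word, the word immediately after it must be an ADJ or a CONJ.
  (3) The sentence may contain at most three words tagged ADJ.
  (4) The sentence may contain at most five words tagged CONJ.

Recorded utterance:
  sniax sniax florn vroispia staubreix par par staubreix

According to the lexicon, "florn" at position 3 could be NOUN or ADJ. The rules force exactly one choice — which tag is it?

ADJ

Candidates per position — 1:sniax {CONJ,ADJ}; 2:sniax {CONJ,ADJ}; 3:florn {NOUN,ADJ}; 4:vroispia {NOUN}; 5:staubreix {ADJ}; 6:par {CONJ}; 7:par {CONJ}; 8:staubreix {ADJ}.
Position 3: NOUN is ruled out by rule 2; that leaves ADJ.
Position 1: ADJ is ruled out by rule 3; that leaves CONJ.
Position 2: ADJ is ruled out by rule 3; that leaves CONJ.
The only consistent sequence is: CONJ CONJ ADJ NOUN ADJ CONJ CONJ ADJ.
Verifying each rule — rule 1 satisfied; rule 2 satisfied; rule 3 satisfied; rule 4 satisfied.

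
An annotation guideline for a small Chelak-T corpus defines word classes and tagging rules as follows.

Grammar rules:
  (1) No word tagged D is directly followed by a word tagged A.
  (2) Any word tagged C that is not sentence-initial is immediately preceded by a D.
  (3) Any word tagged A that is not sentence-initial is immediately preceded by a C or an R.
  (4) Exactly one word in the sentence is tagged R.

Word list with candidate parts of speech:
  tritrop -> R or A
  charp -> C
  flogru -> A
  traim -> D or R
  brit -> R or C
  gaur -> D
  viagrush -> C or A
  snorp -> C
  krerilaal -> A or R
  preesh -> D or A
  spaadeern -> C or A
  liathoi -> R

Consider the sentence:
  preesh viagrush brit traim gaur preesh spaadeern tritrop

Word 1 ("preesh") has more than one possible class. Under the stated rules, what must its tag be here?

Candidates per position — 1:preesh {D,A}; 2:viagrush {C,A}; 3:brit {R,C}; 4:traim {D,R}; 5:gaur {D}; 6:preesh {D,A}; 7:spaadeern {C,A}; 8:tritrop {R,A}.
If word 2 were A, no tagging could satisfy rule 3; so word 2 is C.
If word 3 were C, no tagging could satisfy rule 2; so word 3 is R.
If word 4 were R, no tagging could satisfy rule 4; so word 4 is D.
If word 6 were A, no tagging could satisfy rule 1; so word 6 is D.
If word 7 were A, no tagging could satisfy rule 1; so word 7 is C.
If word 8 were R, no tagging could satisfy rule 4; so word 8 is A.
If word 1 were A, no tagging could satisfy rule 2; so word 1 is D.
So the tagging must be: D C R D D D C A.
Rule-by-rule: rule 1 holds; rule 2 holds; rule 3 holds; rule 4 holds.

D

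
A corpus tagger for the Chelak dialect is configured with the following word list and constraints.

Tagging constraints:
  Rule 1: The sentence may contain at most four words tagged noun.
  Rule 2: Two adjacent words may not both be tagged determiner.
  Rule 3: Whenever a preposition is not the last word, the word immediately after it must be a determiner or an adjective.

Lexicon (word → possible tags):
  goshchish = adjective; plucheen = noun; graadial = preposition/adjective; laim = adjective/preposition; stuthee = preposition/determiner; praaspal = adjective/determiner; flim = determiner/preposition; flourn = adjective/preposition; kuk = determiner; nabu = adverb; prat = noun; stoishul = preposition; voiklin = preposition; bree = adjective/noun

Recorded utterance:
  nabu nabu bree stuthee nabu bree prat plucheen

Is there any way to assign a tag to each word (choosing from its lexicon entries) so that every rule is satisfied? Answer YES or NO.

YES

Candidates per position — 1:nabu {adverb}; 2:nabu {adverb}; 3:bree {adjective,noun}; 4:stuthee {preposition,determiner}; 5:nabu {adverb}; 6:bree {adjective,noun}; 7:prat {noun}; 8:plucheen {noun}.
One satisfying assignment: adverb adverb noun determiner adverb adjective noun noun.
Rule-by-rule: rule 1 satisfied; rule 2 satisfied; rule 3 satisfied.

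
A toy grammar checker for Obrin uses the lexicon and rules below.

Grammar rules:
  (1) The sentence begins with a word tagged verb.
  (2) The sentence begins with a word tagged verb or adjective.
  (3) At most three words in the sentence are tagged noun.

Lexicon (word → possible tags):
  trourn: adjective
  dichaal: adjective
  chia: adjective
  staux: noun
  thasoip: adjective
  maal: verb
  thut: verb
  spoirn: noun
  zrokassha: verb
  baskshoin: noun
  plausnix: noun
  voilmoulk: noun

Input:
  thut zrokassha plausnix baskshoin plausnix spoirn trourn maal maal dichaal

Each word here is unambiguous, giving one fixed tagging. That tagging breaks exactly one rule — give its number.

Fixed tagging: verb verb noun noun noun noun adjective verb verb adjective.
Applying the rules: R1 ok, R2 ok, R3 fails.
Only rule 3 fails.

3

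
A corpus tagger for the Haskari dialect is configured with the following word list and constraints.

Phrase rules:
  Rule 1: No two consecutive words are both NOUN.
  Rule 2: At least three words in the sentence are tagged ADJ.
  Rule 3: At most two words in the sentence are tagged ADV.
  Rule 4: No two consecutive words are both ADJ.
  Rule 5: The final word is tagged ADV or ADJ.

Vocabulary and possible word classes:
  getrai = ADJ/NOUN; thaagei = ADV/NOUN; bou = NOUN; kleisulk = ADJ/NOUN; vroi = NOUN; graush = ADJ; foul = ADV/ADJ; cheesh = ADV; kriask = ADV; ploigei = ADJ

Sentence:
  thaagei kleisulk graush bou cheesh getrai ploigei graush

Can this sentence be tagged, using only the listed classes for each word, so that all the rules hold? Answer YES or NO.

NO

Candidates per position — 1:thaagei {ADV,NOUN}; 2:kleisulk {ADJ,NOUN}; 3:graush {ADJ}; 4:bou {NOUN}; 5:cheesh {ADV}; 6:getrai {ADJ,NOUN}; 7:ploigei {ADJ}; 8:graush {ADJ}.
Rule 4 cannot be satisfied by any choice of tags from the lexicon.
So there is no consistent tagging.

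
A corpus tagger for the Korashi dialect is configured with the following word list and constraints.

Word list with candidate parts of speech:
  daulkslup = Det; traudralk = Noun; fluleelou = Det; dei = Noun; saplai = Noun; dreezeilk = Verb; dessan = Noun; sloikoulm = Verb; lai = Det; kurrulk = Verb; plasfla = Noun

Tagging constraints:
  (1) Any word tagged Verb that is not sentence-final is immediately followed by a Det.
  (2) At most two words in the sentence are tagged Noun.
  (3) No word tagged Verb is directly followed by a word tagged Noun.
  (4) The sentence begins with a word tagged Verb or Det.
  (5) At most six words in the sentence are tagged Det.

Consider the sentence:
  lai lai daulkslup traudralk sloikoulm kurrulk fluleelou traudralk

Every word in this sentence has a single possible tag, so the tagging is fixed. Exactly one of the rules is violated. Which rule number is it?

Fixed tagging: Det Det Det Noun Verb Verb Det Noun.
Rule check: R1 ✗, R2 ✓, R3 ✓, R4 ✓, R5 ✓.
Only rule 1 fails.

1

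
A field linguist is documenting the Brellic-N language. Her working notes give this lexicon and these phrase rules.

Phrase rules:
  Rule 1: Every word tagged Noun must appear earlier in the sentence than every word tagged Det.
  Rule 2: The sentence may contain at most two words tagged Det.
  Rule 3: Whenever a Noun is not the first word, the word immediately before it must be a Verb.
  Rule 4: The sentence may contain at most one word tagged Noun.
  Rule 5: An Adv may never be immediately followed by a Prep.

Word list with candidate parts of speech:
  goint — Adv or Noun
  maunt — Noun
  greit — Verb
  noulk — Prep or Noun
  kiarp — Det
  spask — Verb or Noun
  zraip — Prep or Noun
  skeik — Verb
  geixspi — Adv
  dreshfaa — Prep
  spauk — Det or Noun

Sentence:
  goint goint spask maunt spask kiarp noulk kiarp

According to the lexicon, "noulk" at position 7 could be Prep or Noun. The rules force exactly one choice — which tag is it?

Prep

Candidates per position — 1:goint {Adv,Noun}; 2:goint {Adv,Noun}; 3:spask {Verb,Noun}; 4:maunt {Noun}; 5:spask {Verb,Noun}; 6:kiarp {Det}; 7:noulk {Prep,Noun}; 8:kiarp {Det}.
Word 1 cannot be Noun — rule 4 would then fail for every completion. It is Adv.
Word 2 cannot be Noun — rule 3 would then fail for every completion. It is Adv.
Word 3 cannot be Noun — rule 3 would then fail for every completion. It is Verb.
Word 5 cannot be Noun — rule 3 would then fail for every completion. It is Verb.
Word 7 cannot be Noun — rule 1 would then fail for every completion. It is Prep.
That leaves exactly one tagging: Adv Adv Verb Noun Verb Det Prep Det.
Verifying each rule — rule 1 holds; rule 2 holds; rule 3 holds; rule 4 holds; rule 5 holds.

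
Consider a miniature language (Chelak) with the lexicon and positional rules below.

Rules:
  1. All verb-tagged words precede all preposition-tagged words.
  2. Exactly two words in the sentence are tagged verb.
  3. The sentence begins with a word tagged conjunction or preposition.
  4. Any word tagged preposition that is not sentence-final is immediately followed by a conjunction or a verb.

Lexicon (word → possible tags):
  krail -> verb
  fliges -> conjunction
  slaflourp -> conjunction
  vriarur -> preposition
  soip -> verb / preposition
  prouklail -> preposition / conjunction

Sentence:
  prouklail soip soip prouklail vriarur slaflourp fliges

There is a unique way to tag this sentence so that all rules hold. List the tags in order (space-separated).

Candidates per position — 1:prouklail {preposition,conjunction}; 2:soip {verb,preposition}; 3:soip {verb,preposition}; 4:prouklail {preposition,conjunction}; 5:vriarur {preposition}; 6:slaflourp {conjunction}; 7:fliges {conjunction}.
Position 2: preposition is ruled out by rule 2; that leaves verb.
Position 3: preposition is ruled out by rule 2; that leaves verb.
Position 4: preposition is ruled out by rule 4; that leaves conjunction.
Position 1: preposition is ruled out by rule 1; that leaves conjunction.
The unique satisfying tagging is: conjunction verb verb conjunction preposition conjunction conjunction.
Verifying each rule — rule 1 ✓; rule 2 ✓; rule 3 ✓; rule 4 ✓.

conjunction verb verb conjunction preposition conjunction conjunction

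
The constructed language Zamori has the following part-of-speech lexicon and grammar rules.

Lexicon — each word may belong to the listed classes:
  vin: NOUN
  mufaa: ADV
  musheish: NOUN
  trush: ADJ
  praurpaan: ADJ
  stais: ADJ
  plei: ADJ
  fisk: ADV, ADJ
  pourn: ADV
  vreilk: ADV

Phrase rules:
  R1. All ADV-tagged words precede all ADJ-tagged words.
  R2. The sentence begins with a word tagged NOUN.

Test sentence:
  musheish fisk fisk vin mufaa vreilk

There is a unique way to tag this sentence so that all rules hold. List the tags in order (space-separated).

Candidates per position — 1:musheish {NOUN}; 2:fisk {ADV,ADJ}; 3:fisk {ADV,ADJ}; 4:vin {NOUN}; 5:mufaa {ADV}; 6:vreilk {ADV}.
At position 2, choosing ADJ makes rule 1 impossible to satisfy; hence ADV.
At position 3, choosing ADJ makes rule 1 impossible to satisfy; hence ADV.
The only consistent sequence is: NOUN ADV ADV NOUN ADV ADV.
Checking: rule 1 ✓; rule 2 ✓.

NOUN ADV ADV NOUN ADV ADV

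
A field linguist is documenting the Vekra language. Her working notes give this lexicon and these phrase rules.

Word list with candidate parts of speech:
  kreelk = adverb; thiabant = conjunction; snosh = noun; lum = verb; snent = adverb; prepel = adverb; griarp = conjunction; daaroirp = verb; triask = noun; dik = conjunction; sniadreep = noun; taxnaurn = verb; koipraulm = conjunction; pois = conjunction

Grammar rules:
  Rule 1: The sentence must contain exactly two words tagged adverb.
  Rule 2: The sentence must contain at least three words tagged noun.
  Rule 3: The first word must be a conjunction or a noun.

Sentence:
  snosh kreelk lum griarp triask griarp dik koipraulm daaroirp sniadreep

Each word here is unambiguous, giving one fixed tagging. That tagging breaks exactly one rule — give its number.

1

Fixed tagging: noun adverb verb conjunction noun conjunction conjunction conjunction verb noun.
Rule check: R1 fail, R2 pass, R3 pass.
Only rule 1 fails.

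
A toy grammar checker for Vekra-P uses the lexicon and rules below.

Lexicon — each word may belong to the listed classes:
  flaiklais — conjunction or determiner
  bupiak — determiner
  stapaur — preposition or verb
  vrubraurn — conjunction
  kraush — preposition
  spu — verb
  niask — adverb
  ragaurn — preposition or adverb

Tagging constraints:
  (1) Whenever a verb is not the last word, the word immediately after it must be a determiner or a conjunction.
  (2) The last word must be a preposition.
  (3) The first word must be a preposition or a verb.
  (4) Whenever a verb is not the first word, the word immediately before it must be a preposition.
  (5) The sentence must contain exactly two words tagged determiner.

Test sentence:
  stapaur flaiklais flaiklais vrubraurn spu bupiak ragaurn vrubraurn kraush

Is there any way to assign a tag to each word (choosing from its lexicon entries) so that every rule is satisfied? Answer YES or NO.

Candidates per position — 1:stapaur {preposition,verb}; 2:flaiklais {conjunction,determiner}; 3:flaiklais {conjunction,determiner}; 4:vrubraurn {conjunction}; 5:spu {verb}; 6:bupiak {determiner}; 7:ragaurn {preposition,adverb}; 8:vrubraurn {conjunction}; 9:kraush {preposition}.
Rule 4 cannot be satisfied by any choice of tags from the lexicon.
So there is no consistent tagging.

NO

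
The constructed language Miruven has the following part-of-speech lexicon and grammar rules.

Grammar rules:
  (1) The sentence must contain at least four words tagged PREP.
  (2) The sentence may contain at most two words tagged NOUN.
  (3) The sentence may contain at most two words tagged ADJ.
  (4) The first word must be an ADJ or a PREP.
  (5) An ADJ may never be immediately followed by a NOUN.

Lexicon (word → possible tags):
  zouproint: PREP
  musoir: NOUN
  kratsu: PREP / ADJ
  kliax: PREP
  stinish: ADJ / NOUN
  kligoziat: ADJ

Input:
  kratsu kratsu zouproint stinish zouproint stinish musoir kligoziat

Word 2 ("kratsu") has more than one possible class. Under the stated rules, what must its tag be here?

Candidates per position — 1:kratsu {PREP,ADJ}; 2:kratsu {PREP,ADJ}; 3:zouproint {PREP}; 4:stinish {ADJ,NOUN}; 5:zouproint {PREP}; 6:stinish {ADJ,NOUN}; 7:musoir {NOUN}; 8:kligoziat {ADJ}.
Position 1: tagging it ADJ would leave rule 1 unsatisfiable, so it must be PREP.
Position 2: tagging it ADJ would leave rule 1 unsatisfiable, so it must be PREP.
Position 6: tagging it ADJ would leave rule 5 unsatisfiable, so it must be NOUN.
Position 4: tagging it NOUN would leave rule 2 unsatisfiable, so it must be ADJ.
The unique satisfying tagging is: PREP PREP PREP ADJ PREP NOUN NOUN ADJ.
Verifying each rule — rule 1 satisfied; rule 2 satisfied; rule 3 satisfied; rule 4 satisfied; rule 5 satisfied.

PREP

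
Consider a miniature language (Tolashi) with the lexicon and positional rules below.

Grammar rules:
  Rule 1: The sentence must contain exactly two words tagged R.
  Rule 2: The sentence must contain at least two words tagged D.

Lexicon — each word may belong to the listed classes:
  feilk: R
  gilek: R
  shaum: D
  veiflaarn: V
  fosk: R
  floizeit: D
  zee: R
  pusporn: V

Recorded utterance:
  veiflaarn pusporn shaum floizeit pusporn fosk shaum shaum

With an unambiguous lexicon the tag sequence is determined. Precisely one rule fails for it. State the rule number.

Fixed tagging: V V D D V R D D.
Checking each rule: R1 fails, R2 ok.
Only rule 1 fails.

1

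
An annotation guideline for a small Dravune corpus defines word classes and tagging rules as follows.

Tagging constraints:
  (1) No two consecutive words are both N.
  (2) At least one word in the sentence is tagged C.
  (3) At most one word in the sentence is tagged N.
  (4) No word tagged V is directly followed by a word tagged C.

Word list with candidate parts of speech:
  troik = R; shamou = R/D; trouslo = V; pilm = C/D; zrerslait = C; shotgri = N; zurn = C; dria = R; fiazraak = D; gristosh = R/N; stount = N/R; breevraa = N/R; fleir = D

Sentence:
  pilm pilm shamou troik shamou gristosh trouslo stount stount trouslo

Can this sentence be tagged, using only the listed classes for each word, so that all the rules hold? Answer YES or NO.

YES

Candidates per position — 1:pilm {C,D}; 2:pilm {C,D}; 3:shamou {R,D}; 4:troik {R}; 5:shamou {R,D}; 6:gristosh {R,N}; 7:trouslo {V}; 8:stount {N,R}; 9:stount {N,R}; 10:trouslo {V}.
One satisfying assignment: C D R R D R V R N V.
Checking: rule 1 ✓; rule 2 ✓; rule 3 ✓; rule 4 ✓.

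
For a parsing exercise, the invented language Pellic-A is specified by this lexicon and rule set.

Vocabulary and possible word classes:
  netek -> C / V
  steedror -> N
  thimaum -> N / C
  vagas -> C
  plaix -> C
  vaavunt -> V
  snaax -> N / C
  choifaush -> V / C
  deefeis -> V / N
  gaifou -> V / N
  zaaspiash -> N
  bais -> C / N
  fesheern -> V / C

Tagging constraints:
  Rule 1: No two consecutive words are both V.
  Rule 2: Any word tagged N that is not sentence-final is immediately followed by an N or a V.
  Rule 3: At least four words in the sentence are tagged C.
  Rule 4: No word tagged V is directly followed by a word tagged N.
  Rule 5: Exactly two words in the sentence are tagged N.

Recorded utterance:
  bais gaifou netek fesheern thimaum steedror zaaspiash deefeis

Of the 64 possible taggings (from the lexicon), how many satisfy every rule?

Candidates per position — 1:bais {C,N}; 2:gaifou {V,N}; 3:netek {C,V}; 4:fesheern {V,C}; 5:thimaum {N,C}; 6:steedror {N}; 7:zaaspiash {N}; 8:deefeis {V,N}.
There are 64 candidate sequences in total.
The sequences that satisfy every rule: C V C C C N N V.
Count = 1.

1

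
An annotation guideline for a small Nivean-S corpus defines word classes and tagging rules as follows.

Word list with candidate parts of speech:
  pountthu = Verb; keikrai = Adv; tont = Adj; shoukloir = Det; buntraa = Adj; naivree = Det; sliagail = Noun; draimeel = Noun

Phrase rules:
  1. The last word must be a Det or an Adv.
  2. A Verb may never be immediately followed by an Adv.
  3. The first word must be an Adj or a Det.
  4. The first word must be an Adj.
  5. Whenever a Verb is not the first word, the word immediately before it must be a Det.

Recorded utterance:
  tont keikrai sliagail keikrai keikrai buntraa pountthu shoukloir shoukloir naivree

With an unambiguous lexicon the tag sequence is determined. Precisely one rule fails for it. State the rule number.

5

Fixed tagging: Adj Adv Noun Adv Adv Adj Verb Det Det Det.
Applying the rules: R1 pass, R2 pass, R3 pass, R4 pass, R5 fail.
Only rule 5 fails.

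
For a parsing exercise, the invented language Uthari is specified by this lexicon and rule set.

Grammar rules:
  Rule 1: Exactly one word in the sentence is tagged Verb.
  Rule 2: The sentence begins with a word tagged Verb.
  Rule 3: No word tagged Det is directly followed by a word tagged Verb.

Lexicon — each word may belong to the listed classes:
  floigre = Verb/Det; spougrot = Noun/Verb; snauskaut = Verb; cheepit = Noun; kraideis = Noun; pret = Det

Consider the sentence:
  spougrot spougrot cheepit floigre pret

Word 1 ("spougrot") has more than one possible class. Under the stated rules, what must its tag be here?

Verb

Candidates per position — 1:spougrot {Noun,Verb}; 2:spougrot {Noun,Verb}; 3:cheepit {Noun}; 4:floigre {Verb,Det}; 5:pret {Det}.
Position 1: tagging it Noun would leave rule 2 unsatisfiable, so it must be Verb.
Position 2: tagging it Verb would leave rule 1 unsatisfiable, so it must be Noun.
Position 4: tagging it Verb would leave rule 1 unsatisfiable, so it must be Det.
The unique satisfying tagging is: Verb Noun Noun Det Det.
Checking: rule 1 holds; rule 2 holds; rule 3 holds.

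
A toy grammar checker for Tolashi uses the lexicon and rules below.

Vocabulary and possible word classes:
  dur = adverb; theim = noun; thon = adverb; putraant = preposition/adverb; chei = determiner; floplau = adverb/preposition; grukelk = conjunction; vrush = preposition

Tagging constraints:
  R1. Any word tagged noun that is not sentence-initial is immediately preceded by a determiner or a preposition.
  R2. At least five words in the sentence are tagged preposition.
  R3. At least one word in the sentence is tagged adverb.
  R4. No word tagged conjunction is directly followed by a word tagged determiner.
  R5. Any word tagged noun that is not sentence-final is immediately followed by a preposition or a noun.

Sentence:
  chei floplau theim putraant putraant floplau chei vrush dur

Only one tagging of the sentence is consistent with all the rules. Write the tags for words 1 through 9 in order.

determiner preposition noun preposition preposition preposition determiner preposition adverb

Candidates per position — 1:chei {determiner}; 2:floplau {adverb,preposition}; 3:theim {noun}; 4:putraant {preposition,adverb}; 5:putraant {preposition,adverb}; 6:floplau {adverb,preposition}; 7:chei {determiner}; 8:vrush {preposition}; 9:dur {adverb}.
If word 2 were adverb, no tagging could satisfy rule 1; so word 2 is preposition.
If word 4 were adverb, no tagging could satisfy rule 2; so word 4 is preposition.
If word 5 were adverb, no tagging could satisfy rule 2; so word 5 is preposition.
If word 6 were adverb, no tagging could satisfy rule 2; so word 6 is preposition.
The unique satisfying tagging is: determiner preposition noun preposition preposition preposition determiner preposition adverb.
Rule-by-rule: rule 1 satisfied; rule 2 satisfied; rule 3 satisfied; rule 4 satisfied; rule 5 satisfied.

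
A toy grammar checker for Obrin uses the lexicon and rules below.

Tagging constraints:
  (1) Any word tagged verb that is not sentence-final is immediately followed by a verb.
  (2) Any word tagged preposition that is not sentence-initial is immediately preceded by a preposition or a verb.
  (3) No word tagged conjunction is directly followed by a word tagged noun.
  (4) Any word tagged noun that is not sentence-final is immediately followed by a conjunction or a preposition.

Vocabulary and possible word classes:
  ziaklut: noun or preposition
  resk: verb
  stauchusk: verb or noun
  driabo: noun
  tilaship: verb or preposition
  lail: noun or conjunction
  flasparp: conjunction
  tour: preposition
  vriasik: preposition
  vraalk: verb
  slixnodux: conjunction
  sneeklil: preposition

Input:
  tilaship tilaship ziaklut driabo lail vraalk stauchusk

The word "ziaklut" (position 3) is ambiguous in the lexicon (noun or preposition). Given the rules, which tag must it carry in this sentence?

Candidates per position — 1:tilaship {verb,preposition}; 2:tilaship {verb,preposition}; 3:ziaklut {noun,preposition}; 4:driabo {noun}; 5:lail {noun,conjunction}; 6:vraalk {verb}; 7:stauchusk {verb,noun}.
At position 1, choosing verb makes rule 1 impossible to satisfy; hence preposition.
At position 2, choosing verb makes rule 1 impossible to satisfy; hence preposition.
At position 3, choosing noun makes rule 4 impossible to satisfy; hence preposition.
At position 5, choosing noun makes rule 4 impossible to satisfy; hence conjunction.
At position 7, choosing noun makes rule 1 impossible to satisfy; hence verb.
The unique satisfying tagging is: preposition preposition preposition noun conjunction verb verb.
Check: rule 1 ok; rule 2 ok; rule 3 ok; rule 4 ok.

preposition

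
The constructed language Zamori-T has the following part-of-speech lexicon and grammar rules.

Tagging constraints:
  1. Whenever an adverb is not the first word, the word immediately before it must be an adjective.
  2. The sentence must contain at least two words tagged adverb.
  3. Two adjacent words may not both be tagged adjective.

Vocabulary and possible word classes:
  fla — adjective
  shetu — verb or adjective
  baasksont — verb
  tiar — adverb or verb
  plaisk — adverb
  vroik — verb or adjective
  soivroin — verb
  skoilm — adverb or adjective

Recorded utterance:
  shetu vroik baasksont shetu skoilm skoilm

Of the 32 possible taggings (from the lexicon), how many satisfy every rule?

Candidates per position — 1:shetu {verb,adjective}; 2:vroik {verb,adjective}; 3:baasksont {verb}; 4:shetu {verb,adjective}; 5:skoilm {adverb,adjective}; 6:skoilm {adverb,adjective}.
There are 32 candidate sequences in total.
Every candidate sequence violates at least one rule; no consistent tagging exists.
Count = 0.

0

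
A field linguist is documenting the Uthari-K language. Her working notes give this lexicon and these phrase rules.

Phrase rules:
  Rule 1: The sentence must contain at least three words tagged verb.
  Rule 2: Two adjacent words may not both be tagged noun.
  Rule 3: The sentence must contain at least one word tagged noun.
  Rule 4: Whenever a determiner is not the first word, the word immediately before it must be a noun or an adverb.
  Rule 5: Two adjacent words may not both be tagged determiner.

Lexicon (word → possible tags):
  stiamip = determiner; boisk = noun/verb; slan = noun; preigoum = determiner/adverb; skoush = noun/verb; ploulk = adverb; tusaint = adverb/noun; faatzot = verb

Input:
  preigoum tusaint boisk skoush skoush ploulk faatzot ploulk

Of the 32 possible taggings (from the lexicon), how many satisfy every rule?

Candidates per position — 1:preigoum {determiner,adverb}; 2:tusaint {adverb,noun}; 3:boisk {noun,verb}; 4:skoush {noun,verb}; 5:skoush {noun,verb}; 6:ploulk {adverb}; 7:faatzot {verb}; 8:ploulk {adverb}.
There are 32 candidate sequences in total.
Checking each against the rules leaves 12 sequences.
Count = 12.

12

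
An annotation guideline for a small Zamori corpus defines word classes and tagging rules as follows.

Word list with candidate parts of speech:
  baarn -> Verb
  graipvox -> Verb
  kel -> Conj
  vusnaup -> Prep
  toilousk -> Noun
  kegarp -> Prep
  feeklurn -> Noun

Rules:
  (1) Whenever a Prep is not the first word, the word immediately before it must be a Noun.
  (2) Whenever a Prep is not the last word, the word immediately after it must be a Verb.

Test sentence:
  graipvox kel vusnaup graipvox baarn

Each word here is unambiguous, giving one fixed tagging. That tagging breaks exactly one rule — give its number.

1

Fixed tagging: Verb Conj Prep Verb Verb.
Applying the rules: R1 fails, R2 ok.
Only rule 1 fails.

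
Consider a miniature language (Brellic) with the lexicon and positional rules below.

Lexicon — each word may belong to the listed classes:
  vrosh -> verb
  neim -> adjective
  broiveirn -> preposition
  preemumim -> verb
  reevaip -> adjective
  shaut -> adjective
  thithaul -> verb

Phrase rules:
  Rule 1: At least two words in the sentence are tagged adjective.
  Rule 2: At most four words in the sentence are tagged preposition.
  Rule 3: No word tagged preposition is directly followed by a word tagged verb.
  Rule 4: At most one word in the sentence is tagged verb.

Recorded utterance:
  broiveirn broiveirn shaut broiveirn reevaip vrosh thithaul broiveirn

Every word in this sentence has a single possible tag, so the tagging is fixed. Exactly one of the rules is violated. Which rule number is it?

4

Fixed tagging: preposition preposition adjective preposition adjective verb verb preposition.
Checking each rule: R1 pass, R2 pass, R3 pass, R4 fail.
Only rule 4 fails.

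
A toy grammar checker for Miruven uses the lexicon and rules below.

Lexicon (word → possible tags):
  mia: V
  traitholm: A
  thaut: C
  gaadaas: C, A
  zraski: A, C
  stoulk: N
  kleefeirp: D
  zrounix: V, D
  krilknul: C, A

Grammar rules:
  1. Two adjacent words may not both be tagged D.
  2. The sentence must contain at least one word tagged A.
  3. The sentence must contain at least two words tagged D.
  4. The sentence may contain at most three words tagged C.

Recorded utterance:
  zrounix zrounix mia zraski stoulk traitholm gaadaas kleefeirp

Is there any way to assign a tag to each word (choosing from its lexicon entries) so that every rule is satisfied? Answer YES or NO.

YES

Candidates per position — 1:zrounix {V,D}; 2:zrounix {V,D}; 3:mia {V}; 4:zraski {A,C}; 5:stoulk {N}; 6:traitholm {A}; 7:gaadaas {C,A}; 8:kleefeirp {D}.
One satisfying assignment: D V V C N A C D.
Verifying each rule — rule 1 ok; rule 2 ok; rule 3 ok; rule 4 ok.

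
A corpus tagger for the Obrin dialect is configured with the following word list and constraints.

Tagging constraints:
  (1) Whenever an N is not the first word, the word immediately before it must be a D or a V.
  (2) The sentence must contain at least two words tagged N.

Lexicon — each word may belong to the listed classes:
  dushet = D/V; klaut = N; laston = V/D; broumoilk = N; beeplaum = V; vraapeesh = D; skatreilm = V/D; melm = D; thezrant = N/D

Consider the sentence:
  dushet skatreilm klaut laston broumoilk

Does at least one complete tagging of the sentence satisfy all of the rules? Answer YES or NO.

YES

Candidates per position — 1:dushet {D,V}; 2:skatreilm {V,D}; 3:klaut {N}; 4:laston {V,D}; 5:broumoilk {N}.
One satisfying assignment: D V N D N.
Rule-by-rule: rule 1 holds; rule 2 holds.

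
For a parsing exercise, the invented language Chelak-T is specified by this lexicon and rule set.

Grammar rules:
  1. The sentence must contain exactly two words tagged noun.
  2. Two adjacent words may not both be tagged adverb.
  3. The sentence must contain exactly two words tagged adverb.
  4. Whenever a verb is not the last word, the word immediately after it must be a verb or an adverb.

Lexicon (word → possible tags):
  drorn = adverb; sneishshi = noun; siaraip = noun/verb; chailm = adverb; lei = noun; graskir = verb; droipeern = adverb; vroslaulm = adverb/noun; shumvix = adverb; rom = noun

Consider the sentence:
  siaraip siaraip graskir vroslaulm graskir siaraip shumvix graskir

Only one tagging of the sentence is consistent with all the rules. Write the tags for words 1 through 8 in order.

noun noun verb adverb verb verb adverb verb

Candidates per position — 1:siaraip {noun,verb}; 2:siaraip {noun,verb}; 3:graskir {verb}; 4:vroslaulm {adverb,noun}; 5:graskir {verb}; 6:siaraip {noun,verb}; 7:shumvix {adverb}; 8:graskir {verb}.
Word 4 cannot be noun — rule 3 would then fail for every completion. It is adverb.
Word 6 cannot be noun — rule 4 would then fail for every completion. It is verb.
Word 1 cannot be verb — rule 1 would then fail for every completion. It is noun.
Word 2 cannot be verb — rule 1 would then fail for every completion. It is noun.
The unique satisfying tagging is: noun noun verb adverb verb verb adverb verb.
Check: rule 1 ok; rule 2 ok; rule 3 ok; rule 4 ok.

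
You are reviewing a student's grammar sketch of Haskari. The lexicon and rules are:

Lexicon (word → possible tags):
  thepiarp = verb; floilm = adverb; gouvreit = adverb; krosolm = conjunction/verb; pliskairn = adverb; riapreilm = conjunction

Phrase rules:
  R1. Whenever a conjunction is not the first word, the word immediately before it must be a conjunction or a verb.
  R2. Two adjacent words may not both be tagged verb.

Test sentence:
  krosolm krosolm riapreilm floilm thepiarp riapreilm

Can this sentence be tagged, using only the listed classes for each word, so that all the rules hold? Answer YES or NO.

Candidates per position — 1:krosolm {conjunction,verb}; 2:krosolm {conjunction,verb}; 3:riapreilm {conjunction}; 4:floilm {adverb}; 5:thepiarp {verb}; 6:riapreilm {conjunction}.
One satisfying assignment: conjunction verb conjunction adverb verb conjunction.
Check: rule 1 satisfied; rule 2 satisfied.

YES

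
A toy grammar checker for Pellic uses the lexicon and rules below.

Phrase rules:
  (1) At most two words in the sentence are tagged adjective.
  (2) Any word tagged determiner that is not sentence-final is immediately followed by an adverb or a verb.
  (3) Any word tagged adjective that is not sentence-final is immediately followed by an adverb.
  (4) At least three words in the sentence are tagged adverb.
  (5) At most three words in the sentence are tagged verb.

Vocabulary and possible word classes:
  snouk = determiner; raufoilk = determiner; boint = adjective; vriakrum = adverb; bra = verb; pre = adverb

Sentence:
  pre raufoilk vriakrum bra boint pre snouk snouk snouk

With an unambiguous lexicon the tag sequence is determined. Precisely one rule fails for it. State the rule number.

Fixed tagging: adverb determiner adverb verb adjective adverb determiner determiner determiner.
Checking each rule: R1 holds, R2 violated, R3 holds, R4 holds, R5 holds.
Only rule 2 fails.

2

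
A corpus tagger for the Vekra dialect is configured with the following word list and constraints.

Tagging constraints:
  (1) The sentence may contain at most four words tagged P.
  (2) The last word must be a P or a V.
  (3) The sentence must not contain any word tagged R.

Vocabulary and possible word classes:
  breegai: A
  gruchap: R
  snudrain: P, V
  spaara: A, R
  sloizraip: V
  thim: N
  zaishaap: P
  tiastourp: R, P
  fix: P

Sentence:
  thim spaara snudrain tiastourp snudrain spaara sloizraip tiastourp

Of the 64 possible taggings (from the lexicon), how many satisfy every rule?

Candidates per position — 1:thim {N}; 2:spaara {A,R}; 3:snudrain {P,V}; 4:tiastourp {R,P}; 5:snudrain {P,V}; 6:spaara {A,R}; 7:sloizraip {V}; 8:tiastourp {R,P}.
There are 64 candidate sequences in total.
The sequences that satisfy every rule: N A P P P A V P; N A P P V A V P; N A V P P A V P; N A V P V A V P.
Count = 4.

4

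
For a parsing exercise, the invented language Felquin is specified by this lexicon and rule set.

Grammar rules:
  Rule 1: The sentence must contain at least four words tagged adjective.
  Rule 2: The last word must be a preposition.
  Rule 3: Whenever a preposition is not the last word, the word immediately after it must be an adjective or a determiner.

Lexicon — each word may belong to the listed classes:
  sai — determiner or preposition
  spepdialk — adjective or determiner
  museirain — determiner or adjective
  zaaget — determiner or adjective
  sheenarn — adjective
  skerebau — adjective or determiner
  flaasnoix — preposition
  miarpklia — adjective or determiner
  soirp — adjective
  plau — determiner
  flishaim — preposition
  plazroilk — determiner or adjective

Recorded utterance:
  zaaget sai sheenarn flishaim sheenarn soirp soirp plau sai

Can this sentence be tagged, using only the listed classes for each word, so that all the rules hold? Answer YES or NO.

YES

Candidates per position — 1:zaaget {determiner,adjective}; 2:sai {determiner,preposition}; 3:sheenarn {adjective}; 4:flishaim {preposition}; 5:sheenarn {adjective}; 6:soirp {adjective}; 7:soirp {adjective}; 8:plau {determiner}; 9:sai {determiner,preposition}.
One satisfying assignment: determiner determiner adjective preposition adjective adjective adjective determiner preposition.
Verifying each rule — rule 1 satisfied; rule 2 satisfied; rule 3 satisfied.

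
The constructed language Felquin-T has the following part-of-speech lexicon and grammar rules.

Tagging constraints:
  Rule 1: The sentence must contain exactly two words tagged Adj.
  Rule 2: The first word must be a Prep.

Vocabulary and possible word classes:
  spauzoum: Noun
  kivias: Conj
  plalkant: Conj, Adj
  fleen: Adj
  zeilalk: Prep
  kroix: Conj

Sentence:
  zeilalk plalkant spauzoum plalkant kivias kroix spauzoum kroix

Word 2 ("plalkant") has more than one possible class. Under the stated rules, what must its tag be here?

Adj

Candidates per position — 1:zeilalk {Prep}; 2:plalkant {Conj,Adj}; 3:spauzoum {Noun}; 4:plalkant {Conj,Adj}; 5:kivias {Conj}; 6:kroix {Conj}; 7:spauzoum {Noun}; 8:kroix {Conj}.
If word 2 were Conj, no tagging could satisfy rule 1; so word 2 is Adj.
If word 4 were Conj, no tagging could satisfy rule 1; so word 4 is Adj.
That leaves exactly one tagging: Prep Adj Noun Adj Conj Conj Noun Conj.
Check: rule 1 ok; rule 2 ok.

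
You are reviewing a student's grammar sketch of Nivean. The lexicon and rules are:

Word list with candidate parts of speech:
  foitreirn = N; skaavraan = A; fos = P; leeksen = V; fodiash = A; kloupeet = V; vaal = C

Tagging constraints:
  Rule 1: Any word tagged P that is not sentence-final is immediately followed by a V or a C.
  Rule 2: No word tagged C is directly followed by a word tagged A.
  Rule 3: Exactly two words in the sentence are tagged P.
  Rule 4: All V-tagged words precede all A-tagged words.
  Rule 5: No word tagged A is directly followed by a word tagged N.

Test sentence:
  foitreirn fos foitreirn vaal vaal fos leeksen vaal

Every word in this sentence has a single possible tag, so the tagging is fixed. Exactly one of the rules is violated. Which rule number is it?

1

Fixed tagging: N P N C C P V C.
Checking each rule: R1 fail, R2 pass, R3 pass, R4 pass, R5 pass.
Only rule 1 fails.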